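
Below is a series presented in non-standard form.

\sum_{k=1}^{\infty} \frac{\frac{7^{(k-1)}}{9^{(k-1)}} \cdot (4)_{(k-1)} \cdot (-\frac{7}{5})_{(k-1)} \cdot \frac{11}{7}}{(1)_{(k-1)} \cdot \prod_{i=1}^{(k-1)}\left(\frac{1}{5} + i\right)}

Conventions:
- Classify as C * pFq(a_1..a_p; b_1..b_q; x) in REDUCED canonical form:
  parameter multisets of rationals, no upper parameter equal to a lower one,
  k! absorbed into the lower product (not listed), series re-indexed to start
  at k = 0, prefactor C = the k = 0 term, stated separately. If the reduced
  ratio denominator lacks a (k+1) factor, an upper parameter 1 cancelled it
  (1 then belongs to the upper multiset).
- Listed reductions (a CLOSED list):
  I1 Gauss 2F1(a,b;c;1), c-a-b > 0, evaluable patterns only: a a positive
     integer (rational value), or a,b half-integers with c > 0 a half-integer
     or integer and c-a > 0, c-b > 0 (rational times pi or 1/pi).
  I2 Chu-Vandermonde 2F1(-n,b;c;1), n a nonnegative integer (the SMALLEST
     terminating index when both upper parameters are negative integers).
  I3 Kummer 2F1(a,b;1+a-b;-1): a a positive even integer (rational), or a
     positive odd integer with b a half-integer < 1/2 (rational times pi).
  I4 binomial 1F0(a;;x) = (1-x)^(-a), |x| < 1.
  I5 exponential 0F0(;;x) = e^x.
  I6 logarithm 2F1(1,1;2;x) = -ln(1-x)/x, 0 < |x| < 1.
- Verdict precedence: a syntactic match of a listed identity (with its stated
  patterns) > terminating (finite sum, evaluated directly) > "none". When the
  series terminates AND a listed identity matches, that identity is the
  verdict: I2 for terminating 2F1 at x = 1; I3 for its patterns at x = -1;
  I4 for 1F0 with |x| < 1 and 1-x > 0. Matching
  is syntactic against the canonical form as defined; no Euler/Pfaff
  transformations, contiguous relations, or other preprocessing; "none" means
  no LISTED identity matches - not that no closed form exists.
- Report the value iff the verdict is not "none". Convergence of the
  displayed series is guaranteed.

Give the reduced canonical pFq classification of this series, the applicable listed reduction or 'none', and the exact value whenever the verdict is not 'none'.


With C = \frac{11}{7}: the canonical form is 2F1(-\frac{7}{5}, 4; \frac{6}{5}; \frac{7}{9}). Verdict: none - this 2F1 at x = \frac{7}{9} matches no listed pattern, and upper {-\frac{7}{5}, 4} holds no stopper.

Key step: t_0 being \frac{11}{7}, the lower running product (C = 11/7, x = 7/9) is a rising factorial.
Ratio: r(k) = \frac{7}{9} * (k-\frac{7}{5}) (k+4) / [(k+\frac{6}{5}) (k+1)] - rational; roots negated = parameters, x = \frac{7}{9}, C = \frac{11}{7}.


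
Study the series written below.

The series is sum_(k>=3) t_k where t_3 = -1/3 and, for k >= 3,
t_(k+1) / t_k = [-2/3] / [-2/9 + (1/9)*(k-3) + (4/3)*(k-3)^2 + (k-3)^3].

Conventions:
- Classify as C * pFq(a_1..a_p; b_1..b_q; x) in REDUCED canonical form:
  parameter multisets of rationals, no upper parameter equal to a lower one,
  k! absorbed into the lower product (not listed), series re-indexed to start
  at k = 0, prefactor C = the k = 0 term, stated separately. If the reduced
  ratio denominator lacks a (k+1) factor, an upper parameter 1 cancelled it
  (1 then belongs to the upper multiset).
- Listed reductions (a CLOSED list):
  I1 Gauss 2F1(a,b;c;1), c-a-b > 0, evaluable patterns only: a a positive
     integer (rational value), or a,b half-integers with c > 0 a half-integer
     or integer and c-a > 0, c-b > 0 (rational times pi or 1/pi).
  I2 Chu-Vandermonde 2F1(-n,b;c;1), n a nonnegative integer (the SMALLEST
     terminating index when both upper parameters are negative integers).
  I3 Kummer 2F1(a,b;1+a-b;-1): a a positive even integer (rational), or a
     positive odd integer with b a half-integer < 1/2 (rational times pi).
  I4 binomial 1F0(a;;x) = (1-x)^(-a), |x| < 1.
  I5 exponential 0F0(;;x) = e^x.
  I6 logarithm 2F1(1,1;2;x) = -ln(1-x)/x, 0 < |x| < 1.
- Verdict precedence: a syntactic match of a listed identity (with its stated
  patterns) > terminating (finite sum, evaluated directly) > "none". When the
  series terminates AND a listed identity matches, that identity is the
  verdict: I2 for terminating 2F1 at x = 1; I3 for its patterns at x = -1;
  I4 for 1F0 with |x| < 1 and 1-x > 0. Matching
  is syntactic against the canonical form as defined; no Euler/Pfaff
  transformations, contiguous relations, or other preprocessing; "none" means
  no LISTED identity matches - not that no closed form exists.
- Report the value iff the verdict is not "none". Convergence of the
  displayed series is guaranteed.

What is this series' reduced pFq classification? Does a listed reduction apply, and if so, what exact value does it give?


Key step: t_0 = -1/3 here, and the expanded ratio factors over Q; C = -1/3, x = -2/3, roots give parameters.
Ratio: r(k) = (-2/3) * 1 / [(k-1/3) (k+2/3) (k+1)] - rational in k. x = (-2/3); t_0 = -1/3; negate the roots.

With C = -1/3: the canonical form is 0F2(-; -1/3, 2/3; -2/3). Verdict: none. A 0F2 with upper {-} fits none of I1-I6 at x = -2/3; the sum runs forever.


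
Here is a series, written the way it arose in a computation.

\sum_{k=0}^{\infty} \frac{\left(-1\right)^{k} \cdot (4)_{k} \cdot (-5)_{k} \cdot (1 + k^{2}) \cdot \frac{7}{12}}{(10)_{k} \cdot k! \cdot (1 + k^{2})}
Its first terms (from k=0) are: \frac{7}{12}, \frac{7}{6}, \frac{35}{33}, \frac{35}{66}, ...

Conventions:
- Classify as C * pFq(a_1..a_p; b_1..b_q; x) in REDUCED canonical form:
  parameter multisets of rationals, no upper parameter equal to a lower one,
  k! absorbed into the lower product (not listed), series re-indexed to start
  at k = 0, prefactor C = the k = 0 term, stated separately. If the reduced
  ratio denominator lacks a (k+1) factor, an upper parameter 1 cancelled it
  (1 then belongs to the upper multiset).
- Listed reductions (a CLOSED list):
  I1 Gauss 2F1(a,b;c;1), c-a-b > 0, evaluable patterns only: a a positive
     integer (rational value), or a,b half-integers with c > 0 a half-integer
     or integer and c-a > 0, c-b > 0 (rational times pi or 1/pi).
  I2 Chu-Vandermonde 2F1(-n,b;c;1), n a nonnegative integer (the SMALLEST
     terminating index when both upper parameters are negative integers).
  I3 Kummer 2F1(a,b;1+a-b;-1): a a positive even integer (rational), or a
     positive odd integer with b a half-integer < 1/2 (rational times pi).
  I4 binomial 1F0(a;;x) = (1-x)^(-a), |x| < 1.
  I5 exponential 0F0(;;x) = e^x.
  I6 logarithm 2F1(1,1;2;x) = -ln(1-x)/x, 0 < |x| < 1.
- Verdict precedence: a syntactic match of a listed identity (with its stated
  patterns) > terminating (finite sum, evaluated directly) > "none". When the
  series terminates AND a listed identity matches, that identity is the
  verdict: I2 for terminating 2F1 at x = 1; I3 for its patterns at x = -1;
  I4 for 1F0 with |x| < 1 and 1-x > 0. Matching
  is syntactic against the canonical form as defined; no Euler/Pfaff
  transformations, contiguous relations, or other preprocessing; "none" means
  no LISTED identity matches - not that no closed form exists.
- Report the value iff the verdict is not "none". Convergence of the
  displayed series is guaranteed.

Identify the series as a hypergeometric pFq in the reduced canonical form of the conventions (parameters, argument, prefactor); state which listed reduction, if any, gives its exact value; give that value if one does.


The tell: with t_0 = \frac{7}{12}, striking the common factor k^2 + 1 reduces the term (C = 7/12, x = -1).
Ratio: r(k) = -1 * (k-5) (k+4) / [(k+10) (k+1)] - poly over poly, x = -1 from leading terms; C = \frac{7}{12} at k = 0.

With C = \frac{7}{12}: the canonical form is 2F1(-5, 4; 10; -1). Verdict at x = -1: the Kummer evaluation I3 matches (x = -1; c = 10 equals 1+a-b for upper {-5, 4}: listed pattern). Exact value: \frac{7}{2}.


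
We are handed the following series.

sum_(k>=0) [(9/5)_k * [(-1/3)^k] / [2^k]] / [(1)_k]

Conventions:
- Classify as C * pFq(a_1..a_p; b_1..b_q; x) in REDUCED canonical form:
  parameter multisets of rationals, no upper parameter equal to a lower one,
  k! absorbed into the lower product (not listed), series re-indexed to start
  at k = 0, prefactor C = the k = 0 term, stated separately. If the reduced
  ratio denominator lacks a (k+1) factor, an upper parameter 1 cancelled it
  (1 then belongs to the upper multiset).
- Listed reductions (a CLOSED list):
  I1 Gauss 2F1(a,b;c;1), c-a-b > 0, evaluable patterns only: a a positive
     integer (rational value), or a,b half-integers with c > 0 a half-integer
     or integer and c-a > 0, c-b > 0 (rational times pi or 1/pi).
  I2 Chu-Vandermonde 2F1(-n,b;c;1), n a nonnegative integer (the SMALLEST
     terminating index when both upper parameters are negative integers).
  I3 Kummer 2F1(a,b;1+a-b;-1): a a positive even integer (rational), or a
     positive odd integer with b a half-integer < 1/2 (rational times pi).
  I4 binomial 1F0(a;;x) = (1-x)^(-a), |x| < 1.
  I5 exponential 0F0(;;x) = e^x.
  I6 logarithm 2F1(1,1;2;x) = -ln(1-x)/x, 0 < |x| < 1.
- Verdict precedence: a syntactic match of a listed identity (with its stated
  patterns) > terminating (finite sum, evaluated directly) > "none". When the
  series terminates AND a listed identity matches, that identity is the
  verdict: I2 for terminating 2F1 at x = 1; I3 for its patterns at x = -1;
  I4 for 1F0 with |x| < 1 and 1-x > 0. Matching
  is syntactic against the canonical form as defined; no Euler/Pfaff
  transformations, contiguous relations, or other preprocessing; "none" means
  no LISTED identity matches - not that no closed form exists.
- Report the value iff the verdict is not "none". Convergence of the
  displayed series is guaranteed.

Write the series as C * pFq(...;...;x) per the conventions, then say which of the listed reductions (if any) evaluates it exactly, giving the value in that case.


At argument -1/6: a 1F0 with upper {9/5}, lower {-}, scaled by C = 1. Verdict (x = -1/6): the I4 binomial reduction applies (the 1F0 binomial series: exponent -9/5, x = -1/6). Its exact value is (7/6)^(-9/5).

Structural cue: with t_0 = 1, (1)_k (C = 1) is k! itself.
Adjacent-term ratio: r(k) = (-1/6) * (k+9/5) / [(k+1)] - poly over poly, x = (-1/6) from leading terms; C = 1 at k = 0.


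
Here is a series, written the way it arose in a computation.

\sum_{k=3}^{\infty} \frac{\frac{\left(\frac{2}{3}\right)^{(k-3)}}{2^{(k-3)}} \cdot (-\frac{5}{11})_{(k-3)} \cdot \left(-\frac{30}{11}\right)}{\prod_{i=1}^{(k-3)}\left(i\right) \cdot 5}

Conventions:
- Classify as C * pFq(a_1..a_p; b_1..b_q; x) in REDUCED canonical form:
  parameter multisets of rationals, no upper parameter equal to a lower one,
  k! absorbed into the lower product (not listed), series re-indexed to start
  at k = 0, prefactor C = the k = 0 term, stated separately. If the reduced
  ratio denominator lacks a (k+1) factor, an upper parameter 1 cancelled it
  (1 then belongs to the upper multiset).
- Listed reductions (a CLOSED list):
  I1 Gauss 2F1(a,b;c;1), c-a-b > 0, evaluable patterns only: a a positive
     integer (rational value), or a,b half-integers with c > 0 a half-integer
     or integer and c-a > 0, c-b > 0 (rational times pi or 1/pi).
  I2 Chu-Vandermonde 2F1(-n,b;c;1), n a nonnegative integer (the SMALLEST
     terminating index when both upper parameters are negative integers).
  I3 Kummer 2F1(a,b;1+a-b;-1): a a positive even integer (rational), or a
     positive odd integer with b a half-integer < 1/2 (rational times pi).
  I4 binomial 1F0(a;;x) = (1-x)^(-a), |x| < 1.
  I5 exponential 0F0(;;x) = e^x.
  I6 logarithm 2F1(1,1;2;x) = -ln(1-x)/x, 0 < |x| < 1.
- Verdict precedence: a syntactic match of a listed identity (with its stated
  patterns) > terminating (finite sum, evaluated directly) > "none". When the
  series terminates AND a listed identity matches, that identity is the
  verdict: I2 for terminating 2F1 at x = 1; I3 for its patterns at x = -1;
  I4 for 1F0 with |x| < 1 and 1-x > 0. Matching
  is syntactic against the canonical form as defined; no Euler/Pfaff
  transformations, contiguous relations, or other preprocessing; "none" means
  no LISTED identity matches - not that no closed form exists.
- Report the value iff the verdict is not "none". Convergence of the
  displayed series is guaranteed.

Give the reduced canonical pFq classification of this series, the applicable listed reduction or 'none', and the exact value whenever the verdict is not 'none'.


At argument \frac{1}{3}: a 1F0 with upper {-\frac{5}{11}}, lower {-}, scaled by C = -\frac{6}{11}. Verdict: the I4 binomial reduction applies (the 1F0 binomial series: exponent 5/11, x = \frac{1}{3}). Exact value: \left(-\frac{6}{11}\right) \cdot \left(\frac{2}{3}\right)^{\frac{5}{11}}.

Key step: with t_0 = -\frac{6}{11}, the two k-th powers (C = -6/11, x = 1/3) combine into one argument.
Adjacent-term ratio: r(k) = \frac{1}{3} * (k-\frac{5}{11}) / [(k+1)] - rational in k, leading ratio \frac{1}{3}; with t_0 = -\frac{6}{11}, classification follows.


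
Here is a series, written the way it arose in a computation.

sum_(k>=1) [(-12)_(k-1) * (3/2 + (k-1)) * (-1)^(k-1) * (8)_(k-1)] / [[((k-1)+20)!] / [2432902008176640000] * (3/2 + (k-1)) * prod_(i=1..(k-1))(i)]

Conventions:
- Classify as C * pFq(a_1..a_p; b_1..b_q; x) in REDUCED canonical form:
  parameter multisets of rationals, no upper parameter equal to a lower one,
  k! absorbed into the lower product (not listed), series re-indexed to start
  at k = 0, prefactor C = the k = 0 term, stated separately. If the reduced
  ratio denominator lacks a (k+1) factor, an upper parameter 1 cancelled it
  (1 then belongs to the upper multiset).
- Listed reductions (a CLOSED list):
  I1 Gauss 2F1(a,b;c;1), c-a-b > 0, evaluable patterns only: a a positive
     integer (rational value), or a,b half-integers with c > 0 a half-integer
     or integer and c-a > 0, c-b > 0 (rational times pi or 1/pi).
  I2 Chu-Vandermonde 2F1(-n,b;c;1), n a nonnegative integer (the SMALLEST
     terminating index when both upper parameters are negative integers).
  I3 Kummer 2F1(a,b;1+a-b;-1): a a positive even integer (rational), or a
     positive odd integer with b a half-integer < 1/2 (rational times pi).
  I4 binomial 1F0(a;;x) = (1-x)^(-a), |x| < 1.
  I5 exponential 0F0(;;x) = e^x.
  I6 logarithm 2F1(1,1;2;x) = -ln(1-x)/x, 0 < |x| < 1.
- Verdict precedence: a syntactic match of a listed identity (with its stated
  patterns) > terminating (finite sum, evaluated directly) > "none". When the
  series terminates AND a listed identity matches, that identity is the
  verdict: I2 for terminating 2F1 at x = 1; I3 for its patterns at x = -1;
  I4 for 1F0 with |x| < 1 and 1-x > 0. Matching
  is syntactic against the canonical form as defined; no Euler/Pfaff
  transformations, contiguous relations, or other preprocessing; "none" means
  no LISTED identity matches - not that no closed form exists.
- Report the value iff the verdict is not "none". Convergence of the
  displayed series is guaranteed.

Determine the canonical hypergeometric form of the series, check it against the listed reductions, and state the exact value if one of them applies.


Canonical form: C = 1 times 2F1 with upper {-12, 8}, lower {21}, x = -1. Verdict: the Kummer evaluation I3 fires (x = -1; c = 21 equals 1+a-b for upper {-12, 8}: listed pattern). Value: 969/14.

Structural cue: t_0 being 1, the product of the first k integers (prefactor 1) is k!.
Ratio: r(k) = (-1) * (k-12) (k+8) / [(k+21) (k+1)] - rational; roots negated = parameters, x = (-1), C = 1.


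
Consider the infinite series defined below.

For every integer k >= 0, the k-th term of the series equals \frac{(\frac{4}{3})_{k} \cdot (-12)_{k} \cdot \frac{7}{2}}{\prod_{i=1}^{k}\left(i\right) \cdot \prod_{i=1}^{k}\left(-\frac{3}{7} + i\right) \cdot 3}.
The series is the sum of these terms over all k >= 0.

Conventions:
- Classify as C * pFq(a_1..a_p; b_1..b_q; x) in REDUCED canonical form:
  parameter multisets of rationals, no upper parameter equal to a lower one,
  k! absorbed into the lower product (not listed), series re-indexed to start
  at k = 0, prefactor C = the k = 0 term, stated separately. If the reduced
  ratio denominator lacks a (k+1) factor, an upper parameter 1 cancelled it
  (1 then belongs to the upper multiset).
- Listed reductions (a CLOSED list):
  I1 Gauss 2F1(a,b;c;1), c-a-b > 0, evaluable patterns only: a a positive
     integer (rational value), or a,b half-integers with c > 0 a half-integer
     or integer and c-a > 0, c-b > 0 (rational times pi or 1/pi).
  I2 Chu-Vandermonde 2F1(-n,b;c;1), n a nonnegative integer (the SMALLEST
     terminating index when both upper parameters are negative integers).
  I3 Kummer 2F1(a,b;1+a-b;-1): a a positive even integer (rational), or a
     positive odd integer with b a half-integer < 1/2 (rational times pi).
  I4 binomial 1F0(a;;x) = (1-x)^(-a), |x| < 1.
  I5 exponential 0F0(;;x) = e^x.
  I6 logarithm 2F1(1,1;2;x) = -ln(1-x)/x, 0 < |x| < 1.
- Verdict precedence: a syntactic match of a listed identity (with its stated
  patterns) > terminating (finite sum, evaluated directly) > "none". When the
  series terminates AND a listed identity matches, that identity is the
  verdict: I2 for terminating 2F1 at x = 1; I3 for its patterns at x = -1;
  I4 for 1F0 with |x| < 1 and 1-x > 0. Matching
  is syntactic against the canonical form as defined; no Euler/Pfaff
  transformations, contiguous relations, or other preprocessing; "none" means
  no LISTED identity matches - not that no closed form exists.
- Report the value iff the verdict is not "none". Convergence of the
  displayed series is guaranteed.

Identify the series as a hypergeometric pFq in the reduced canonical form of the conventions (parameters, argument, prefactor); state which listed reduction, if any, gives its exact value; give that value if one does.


This is \frac{7}{6} * 2F1(-12, \frac{4}{3}; \frac{4}{7}; 1) in reduced canonical form. Verdict: the Chu-Vandermonde identity I2 matches (terminating 2F1 at x = 1 with n = 12, b = 4/3, c = \frac{4}{7}). Exact value: -\frac{894017490846599}{63220303608997806}.

The tell: t_0 being \frac{7}{6}, the constant factors (C = 7/6) combine into one prefactor.
Ratio: r(k) = 1 * (k-12) (k+\frac{4}{3}) / [(k+\frac{4}{7}) (k+1)] - rational in k, leading ratio 1; with t_0 = \frac{7}{6}, classification follows.


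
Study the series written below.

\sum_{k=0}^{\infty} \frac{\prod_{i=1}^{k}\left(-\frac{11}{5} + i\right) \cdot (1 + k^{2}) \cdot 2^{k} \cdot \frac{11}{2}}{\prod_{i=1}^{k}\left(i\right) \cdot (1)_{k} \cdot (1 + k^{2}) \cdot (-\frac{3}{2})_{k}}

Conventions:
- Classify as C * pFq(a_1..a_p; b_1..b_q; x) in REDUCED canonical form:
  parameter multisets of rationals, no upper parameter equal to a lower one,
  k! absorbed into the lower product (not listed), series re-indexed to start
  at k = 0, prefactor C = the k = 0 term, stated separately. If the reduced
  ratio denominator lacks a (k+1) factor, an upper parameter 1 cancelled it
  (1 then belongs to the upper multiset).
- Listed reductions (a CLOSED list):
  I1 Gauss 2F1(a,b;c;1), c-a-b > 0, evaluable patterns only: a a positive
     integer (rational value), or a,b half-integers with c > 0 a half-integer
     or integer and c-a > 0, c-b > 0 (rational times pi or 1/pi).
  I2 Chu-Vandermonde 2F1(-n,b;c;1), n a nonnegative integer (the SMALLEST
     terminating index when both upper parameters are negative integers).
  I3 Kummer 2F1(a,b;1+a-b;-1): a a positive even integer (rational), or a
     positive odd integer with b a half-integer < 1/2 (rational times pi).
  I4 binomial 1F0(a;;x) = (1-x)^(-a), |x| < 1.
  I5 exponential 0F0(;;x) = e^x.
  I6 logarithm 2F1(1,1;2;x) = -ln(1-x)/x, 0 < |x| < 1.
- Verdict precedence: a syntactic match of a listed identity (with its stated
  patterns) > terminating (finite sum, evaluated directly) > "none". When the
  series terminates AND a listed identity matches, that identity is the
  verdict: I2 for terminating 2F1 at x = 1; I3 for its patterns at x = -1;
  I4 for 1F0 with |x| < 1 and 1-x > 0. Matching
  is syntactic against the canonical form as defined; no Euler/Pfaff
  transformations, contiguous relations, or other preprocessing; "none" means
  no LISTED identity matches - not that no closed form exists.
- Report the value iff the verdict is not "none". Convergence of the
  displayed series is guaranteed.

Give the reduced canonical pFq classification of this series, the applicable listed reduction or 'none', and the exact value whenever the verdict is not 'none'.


At argument 2: a 1F2 with upper {-\frac{6}{5}}, lower {-\frac{3}{2}, 1}, scaled by C = \frac{11}{2}. Verdict: none. Every listed pattern misses the 1F2 form at 2, upper {-\frac{6}{5}}.

The tell: with t_0 = \frac{11}{2}, the product of the first k integers (C = 11/2, x = 2) is k!.
Ratio: r(k) = 2 * (k-\frac{6}{5}) / [(k-\frac{3}{2}) (k+1) (k+1)] ; factor over Q: parameters, x = 2, and C = \frac{11}{2}.


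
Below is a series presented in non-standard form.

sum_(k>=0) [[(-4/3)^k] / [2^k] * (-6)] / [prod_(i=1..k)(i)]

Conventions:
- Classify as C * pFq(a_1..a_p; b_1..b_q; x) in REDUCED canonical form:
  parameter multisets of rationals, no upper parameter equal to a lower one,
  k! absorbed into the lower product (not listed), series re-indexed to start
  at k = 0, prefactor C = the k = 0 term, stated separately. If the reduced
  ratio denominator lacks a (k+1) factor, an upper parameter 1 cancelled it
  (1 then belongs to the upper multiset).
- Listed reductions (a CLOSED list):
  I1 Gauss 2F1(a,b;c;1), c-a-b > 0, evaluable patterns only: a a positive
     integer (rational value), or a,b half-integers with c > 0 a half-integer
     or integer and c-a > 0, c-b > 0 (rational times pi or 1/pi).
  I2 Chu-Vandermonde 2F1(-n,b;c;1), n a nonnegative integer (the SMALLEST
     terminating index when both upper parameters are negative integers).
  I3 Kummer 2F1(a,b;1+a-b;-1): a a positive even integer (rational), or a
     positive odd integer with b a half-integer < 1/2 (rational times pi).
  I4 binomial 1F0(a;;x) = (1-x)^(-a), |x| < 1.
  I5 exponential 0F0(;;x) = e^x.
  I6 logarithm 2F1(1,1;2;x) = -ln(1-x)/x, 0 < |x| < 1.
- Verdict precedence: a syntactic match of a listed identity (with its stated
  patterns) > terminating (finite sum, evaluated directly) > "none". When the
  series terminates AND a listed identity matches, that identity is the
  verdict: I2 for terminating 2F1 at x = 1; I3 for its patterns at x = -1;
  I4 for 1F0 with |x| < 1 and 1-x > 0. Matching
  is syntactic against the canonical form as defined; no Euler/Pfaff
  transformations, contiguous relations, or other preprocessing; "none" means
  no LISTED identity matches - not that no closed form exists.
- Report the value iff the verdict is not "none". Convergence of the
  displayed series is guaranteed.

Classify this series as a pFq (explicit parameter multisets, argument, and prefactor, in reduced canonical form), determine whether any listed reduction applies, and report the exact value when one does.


Classification (C = -6): 0F0 with upper {-}, lower {-}, argument x = -2/3. Verdict: the I5 exponential reduction fires (the 0F0 exponential series at x = -2/3). Its exact value is (-6) * e^(-2/3).

Key observation: t_0 being -6, the product of the first k integers (prefactor -6) is k!.
Consecutive-term ratio: r(k) = (-2/3) * 1 / [(k+1)] ; factor over Q: parameters, x = (-2/3), and C = -6.


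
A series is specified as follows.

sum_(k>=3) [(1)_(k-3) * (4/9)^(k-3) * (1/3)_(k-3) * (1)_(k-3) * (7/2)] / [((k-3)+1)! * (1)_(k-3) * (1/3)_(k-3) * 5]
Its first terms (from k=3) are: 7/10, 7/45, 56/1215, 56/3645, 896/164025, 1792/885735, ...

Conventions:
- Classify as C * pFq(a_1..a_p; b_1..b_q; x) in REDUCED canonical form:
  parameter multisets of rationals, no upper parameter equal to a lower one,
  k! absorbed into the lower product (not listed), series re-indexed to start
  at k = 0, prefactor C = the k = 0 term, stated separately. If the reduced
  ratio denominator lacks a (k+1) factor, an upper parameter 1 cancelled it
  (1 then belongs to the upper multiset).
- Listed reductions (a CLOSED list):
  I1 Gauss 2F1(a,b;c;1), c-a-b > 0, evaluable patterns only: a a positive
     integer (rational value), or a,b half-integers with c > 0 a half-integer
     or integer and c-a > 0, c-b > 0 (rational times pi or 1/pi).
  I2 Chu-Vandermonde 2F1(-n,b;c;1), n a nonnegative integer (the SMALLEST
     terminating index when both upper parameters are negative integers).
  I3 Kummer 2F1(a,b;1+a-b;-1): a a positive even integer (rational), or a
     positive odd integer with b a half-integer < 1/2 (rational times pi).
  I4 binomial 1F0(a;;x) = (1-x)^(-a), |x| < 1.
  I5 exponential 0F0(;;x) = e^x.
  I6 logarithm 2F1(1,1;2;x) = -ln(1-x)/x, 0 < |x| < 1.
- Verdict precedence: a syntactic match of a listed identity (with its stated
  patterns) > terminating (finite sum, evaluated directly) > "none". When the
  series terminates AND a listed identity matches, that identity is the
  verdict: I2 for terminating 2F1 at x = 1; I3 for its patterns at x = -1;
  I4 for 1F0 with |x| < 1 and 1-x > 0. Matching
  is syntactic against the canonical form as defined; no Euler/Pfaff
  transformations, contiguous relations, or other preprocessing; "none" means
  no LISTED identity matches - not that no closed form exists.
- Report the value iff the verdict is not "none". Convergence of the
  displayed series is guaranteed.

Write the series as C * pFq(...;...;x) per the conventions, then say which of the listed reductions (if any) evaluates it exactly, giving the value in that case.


The series (x = 4/9) is 2F1: upper {1, 1}, lower {2}, prefactor 7/10. Verdict at x = 4/9: logarithm (I6) matches (the logarithm: parameters (1,1;2), x = 4/9). Exact value: (-63/40) * ln(5/9).

The tell: x = (4/9) and the constant factors (C = 7/10, x = 4/9) combine into one prefactor.
Step ratio: r(k) = (4/9) * (k+1) (k+1) / [(k+2) (k+1)] - poly over poly, x = (4/9) from leading terms; C = 7/10 at k = 0.


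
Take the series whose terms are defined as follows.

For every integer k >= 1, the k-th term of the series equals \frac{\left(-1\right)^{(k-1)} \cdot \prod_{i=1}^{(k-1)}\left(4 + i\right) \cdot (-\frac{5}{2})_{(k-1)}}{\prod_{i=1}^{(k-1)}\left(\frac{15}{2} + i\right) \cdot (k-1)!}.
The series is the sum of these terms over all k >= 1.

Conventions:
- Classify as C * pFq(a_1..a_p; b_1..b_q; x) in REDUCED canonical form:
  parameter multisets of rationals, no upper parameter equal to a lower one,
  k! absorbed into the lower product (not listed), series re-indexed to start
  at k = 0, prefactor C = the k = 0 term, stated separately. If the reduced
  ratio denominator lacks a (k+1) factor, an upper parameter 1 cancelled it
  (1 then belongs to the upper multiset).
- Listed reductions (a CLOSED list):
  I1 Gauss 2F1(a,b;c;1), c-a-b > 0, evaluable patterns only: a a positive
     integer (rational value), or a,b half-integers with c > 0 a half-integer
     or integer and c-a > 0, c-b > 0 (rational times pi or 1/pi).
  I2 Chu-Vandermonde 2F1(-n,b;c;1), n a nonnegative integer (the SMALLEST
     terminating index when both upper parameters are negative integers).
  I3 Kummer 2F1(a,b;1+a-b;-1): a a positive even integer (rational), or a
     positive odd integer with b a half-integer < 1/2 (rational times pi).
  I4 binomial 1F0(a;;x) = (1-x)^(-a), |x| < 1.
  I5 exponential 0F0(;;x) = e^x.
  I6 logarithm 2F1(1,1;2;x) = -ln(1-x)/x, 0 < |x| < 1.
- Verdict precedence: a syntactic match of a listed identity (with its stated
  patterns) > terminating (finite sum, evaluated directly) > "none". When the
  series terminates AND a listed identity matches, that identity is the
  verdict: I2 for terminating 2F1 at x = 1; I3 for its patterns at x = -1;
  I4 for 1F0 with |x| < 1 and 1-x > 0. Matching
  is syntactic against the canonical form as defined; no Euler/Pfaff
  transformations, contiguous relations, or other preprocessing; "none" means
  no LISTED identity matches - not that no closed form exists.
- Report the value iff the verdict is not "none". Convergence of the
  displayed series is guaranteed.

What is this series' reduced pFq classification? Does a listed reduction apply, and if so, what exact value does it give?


At argument -1: a 2F1 with upper {-\frac{5}{2}, 5}, lower {\frac{17}{2}}, scaled by C = 1. Verdict: the Kummer evaluation I3 applies (x = -1; c = \frac{17}{2} equals 1+a-b for upper {-\frac{5}{2}, 5}: listed pattern). Exact value: \frac{135135}{131072} \cdot \pi.

Key observation: t_0 being 1, the lower running product (prefactor 1) is a rising factorial.
Term ratio: r(k) = -1 * (k-\frac{5}{2}) (k+5) / [(k+\frac{17}{2}) (k+1)] ; factor over Q: parameters, x = -1, and C = 1.


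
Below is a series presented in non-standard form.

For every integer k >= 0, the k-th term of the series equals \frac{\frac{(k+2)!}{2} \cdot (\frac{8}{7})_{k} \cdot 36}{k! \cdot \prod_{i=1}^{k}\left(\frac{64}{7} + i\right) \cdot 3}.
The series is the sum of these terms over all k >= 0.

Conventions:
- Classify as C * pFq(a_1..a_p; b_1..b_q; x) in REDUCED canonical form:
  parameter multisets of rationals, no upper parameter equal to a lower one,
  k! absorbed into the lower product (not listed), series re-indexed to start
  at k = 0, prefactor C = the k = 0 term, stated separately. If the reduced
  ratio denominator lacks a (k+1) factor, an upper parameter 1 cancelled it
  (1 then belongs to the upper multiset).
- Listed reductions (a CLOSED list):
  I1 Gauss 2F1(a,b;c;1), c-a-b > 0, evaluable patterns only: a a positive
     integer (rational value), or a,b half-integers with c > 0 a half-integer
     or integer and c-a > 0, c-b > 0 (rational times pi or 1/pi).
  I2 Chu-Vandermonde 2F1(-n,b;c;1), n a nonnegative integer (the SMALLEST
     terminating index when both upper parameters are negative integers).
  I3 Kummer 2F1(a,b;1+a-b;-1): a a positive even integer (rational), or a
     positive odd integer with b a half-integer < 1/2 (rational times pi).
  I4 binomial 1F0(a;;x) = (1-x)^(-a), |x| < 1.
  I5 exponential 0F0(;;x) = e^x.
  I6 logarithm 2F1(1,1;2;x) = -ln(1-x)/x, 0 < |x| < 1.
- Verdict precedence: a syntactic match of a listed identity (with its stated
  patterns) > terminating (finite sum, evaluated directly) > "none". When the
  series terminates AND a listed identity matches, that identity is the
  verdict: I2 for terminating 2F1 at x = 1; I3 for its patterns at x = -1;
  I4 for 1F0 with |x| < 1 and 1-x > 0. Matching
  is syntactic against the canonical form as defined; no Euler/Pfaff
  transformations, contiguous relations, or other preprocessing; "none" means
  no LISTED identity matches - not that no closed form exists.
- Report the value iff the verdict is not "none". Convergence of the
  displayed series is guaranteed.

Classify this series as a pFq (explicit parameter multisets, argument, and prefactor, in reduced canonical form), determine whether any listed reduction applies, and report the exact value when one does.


This is 12 * 2F1(\frac{8}{7}, 3; \frac{71}{7}; 1) in reduced canonical form. Verdict (x = 1): the Gauss summation I1 applies (x = 1: the Gamma ratio telescopes since c-a-b = 6 > 0 and a = 3 in Z>0). Sum: \frac{45600}{2401}.

Structural cue: t_0 = 12 here, and the constant factors (C = 12, x = 1) combine into one prefactor.
Adjacent-term ratio: r(k) = 1 * (k+\frac{8}{7}) (k+3) / [(k+\frac{71}{7}) (k+1)] - rational in k. x = 1; t_0 = 12; negate the roots.


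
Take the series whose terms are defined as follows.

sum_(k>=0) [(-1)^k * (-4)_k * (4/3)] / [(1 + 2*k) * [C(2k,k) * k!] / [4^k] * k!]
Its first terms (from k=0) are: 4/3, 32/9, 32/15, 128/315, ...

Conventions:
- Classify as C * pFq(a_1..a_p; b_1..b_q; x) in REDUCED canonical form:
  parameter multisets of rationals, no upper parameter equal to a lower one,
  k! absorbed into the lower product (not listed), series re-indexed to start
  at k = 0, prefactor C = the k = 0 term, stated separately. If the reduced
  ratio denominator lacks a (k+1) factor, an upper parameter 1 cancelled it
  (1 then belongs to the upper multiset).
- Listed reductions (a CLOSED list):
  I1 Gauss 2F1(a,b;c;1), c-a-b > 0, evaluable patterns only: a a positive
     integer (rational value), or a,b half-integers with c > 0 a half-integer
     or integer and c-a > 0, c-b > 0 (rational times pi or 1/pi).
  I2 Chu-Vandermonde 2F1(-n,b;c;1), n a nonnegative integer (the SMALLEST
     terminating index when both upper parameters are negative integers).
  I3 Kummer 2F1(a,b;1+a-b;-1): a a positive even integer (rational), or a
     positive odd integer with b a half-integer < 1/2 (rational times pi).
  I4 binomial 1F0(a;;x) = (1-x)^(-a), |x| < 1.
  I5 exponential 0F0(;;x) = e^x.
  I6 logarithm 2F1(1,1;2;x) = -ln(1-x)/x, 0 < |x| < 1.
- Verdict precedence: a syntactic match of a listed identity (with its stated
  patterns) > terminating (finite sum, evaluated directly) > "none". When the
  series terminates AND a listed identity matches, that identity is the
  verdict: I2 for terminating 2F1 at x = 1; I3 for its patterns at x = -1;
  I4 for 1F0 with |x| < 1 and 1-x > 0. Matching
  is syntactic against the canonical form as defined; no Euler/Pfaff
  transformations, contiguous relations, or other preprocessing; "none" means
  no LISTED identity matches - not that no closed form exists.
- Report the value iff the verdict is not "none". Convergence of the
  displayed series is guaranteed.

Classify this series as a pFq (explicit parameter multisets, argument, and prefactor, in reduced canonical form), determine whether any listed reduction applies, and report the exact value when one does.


x = -1 here; the reduced form reads 1F1, upper {-4}, lower {3/2}, C = 4/3. Verdict: terminating - upper parameter -4 makes this a finite sum (last index 4), evaluated exactly. Its exact value is 21124/2835.

Structural cue: from the first term 4/3: the lower (2k+1) factor (C = 4/3) shifts a half-integer Pochhammer.
Ratio: r(k) = (-1) * (k-4) / [(k+3/2) (k+1)] - poly over poly, x = (-1) from leading terms; C = 4/3 at k = 0.


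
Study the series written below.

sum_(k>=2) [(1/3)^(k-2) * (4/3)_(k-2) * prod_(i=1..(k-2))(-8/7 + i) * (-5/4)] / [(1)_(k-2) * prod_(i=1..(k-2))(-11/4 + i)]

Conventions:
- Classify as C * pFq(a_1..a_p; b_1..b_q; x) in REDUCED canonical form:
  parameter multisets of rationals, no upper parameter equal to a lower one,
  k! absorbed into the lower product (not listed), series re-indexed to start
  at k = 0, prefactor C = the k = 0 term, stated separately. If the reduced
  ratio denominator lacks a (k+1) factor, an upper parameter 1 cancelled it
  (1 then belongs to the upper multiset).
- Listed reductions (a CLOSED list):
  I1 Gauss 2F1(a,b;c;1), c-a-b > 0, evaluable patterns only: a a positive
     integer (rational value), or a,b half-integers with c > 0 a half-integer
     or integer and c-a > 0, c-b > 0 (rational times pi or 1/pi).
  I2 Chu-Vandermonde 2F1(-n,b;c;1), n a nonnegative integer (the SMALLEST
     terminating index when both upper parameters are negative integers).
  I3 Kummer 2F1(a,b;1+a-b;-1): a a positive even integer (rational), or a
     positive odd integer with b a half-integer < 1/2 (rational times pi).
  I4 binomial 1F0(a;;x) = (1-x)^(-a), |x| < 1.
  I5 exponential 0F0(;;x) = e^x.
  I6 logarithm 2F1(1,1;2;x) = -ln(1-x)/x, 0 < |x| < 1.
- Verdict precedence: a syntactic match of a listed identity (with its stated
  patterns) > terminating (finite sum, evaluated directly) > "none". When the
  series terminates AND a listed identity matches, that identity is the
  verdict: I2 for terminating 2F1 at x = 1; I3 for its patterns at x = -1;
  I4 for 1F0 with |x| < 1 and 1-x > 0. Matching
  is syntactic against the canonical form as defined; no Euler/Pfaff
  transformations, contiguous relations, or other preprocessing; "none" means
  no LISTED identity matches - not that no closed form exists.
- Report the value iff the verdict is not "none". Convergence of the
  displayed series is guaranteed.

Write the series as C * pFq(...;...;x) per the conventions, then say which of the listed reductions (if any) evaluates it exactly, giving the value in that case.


Canonical form: C = -5/4 times 2F1 with upper {-1/7, 4/3}, lower {-7/4}, x = 1/3. Verdict: no listed reduction: x = 1/3 and upper {-1/7, 4/3} fail every I1-I6 pattern.

The tell: t_0 = -5/4 here, and (1)_k (C = -5/4) is k! itself.
Term ratio: r(k) = (1/3) * (k-1/7) (k+4/3) / [(k-7/4) (k+1)] - rational; roots negated = parameters, x = (1/3), C = -5/4.


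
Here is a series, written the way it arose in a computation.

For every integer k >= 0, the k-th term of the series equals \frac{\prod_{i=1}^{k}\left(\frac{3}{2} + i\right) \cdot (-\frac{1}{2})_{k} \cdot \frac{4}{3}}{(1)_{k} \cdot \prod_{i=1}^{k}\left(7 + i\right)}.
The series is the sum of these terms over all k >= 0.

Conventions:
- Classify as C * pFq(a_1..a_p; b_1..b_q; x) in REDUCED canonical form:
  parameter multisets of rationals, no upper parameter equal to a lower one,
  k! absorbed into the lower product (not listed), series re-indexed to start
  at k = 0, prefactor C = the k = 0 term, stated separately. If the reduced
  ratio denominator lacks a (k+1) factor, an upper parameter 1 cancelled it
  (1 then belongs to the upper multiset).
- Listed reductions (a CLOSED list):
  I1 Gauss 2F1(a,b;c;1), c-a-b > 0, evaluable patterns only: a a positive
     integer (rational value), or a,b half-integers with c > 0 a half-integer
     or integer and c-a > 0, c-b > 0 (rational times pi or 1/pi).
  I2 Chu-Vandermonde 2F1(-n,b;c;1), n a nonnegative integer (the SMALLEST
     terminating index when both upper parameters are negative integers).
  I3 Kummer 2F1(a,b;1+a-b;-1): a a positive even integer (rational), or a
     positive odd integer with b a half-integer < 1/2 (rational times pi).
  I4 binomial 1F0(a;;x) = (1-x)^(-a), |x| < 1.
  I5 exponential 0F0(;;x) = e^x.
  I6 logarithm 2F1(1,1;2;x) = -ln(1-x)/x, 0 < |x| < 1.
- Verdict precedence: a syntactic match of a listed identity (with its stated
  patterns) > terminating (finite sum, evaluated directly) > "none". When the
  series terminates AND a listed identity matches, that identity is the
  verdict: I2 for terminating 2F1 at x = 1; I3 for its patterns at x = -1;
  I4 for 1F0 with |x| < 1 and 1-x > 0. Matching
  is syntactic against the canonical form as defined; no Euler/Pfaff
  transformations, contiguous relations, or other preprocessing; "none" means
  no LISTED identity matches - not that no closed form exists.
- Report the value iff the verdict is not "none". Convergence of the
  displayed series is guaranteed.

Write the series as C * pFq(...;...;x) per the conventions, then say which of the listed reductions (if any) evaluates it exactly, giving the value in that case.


Structural cue: t_0 = \frac{4}{3} here, and the lower running product (C = 4/3) is a rising factorial.
Adjacent-term ratio: r(k) = 1 * (k-\frac{1}{2}) (k+\frac{5}{2}) / [(k+8) (k+1)] - rational in k, leading ratio 1; with t_0 = \frac{4}{3}, classification follows.

At argument 1: a 2F1 with upper {-\frac{1}{2}, \frac{5}{2}}, lower {8}, scaled by C = \frac{4}{3}. Verdict: the half-integer Gauss pattern (I1) fires (x = 1; upper {-\frac{1}{2}, \frac{5}{2}} half-integers, c = 8 in the evaluable pattern). Its exact value is \frac{4194304}{1216215} / \pi.


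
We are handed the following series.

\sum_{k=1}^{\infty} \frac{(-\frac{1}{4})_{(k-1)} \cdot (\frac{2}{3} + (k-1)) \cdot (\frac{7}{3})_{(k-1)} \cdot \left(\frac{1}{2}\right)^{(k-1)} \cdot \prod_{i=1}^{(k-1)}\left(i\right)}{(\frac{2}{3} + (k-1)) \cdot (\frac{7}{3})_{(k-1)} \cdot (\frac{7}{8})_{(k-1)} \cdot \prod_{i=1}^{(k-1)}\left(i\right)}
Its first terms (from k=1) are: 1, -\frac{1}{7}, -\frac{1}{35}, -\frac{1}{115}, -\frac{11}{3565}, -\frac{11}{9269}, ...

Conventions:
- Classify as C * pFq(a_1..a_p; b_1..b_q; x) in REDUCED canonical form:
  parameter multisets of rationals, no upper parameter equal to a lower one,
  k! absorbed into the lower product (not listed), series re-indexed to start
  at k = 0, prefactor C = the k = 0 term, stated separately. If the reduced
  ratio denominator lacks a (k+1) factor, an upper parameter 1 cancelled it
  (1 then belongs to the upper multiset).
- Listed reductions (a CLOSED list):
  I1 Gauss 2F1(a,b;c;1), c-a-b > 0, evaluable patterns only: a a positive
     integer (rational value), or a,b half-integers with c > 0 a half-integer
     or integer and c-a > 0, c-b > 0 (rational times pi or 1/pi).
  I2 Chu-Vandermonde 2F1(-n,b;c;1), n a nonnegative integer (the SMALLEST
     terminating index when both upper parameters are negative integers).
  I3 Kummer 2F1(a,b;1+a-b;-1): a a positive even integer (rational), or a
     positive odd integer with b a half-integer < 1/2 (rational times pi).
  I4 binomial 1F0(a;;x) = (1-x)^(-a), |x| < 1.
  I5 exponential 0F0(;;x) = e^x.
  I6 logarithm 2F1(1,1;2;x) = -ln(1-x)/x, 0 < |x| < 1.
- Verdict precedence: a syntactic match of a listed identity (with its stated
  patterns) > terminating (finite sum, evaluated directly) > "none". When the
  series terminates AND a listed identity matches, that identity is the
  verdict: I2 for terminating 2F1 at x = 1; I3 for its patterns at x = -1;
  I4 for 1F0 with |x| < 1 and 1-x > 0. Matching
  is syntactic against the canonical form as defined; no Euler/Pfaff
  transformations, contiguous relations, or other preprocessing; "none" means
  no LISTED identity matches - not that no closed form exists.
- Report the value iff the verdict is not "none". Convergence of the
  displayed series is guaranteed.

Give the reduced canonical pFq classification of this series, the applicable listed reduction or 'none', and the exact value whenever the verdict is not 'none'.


Structural cue: with t_0 = 1, the parameter 7/3 appears in both the upper and lower lists and cancels (alongside the other common factor).
Adjacent-term ratio: r(k) = \frac{1}{2} * (k-\frac{1}{4}) (k+1) / [(k+\frac{7}{8}) (k+1)] - poly over poly, x = \frac{1}{2} from leading terms; C = 1 at k = 0.

This is 1 * 2F1(-\frac{1}{4}, 1; \frac{7}{8}; \frac{1}{2}) in reduced canonical form. Verdict: none. A 2F1 with upper {-\frac{1}{4}, 1} fits none of I1-I6 at x = \frac{1}{2}; the sum runs forever.
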